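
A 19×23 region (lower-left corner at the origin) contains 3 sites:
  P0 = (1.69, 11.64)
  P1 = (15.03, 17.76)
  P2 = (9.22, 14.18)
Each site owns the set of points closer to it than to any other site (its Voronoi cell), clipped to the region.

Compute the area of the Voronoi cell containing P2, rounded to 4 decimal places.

Area of P2's cell: 198.6847

1. box [0,19]×[0,23]: [(0, 0) (19, 0) (19, 23) (0, 23)]
2. ⊥bis P2·P0 via (5.455,12.91): [(9.8098, 0) (19, 0) (19, 23) (2.0515, 23)]  |A|=300.5958
3. ⊥bis P2·P1 via (12.125,15.97): [(9.8098, 0) (19, 0) (19, 4.8125) (7.7933, 23) (2.0515, 23)]  |A|=198.6847
4. canonical 5-gon: [(9.8098, 0) (19, 0) (19, 4.8125) (7.7933, 23) (2.0515, 23)]
5. shoelace: 198.6847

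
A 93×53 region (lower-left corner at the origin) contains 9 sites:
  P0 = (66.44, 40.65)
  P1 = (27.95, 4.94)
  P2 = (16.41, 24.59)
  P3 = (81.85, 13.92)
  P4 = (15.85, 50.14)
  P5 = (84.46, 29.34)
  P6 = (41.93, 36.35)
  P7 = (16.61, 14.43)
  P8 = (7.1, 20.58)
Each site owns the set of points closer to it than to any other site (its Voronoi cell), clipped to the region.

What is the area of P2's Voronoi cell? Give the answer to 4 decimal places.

Area of P2's cell: 367.0434

1. box [0,93]×[0,53]: [(0, 0) (93, 0) (93, 53) (0, 53)]
2. ⊥bis P2·P0 via (41.425,32.62): [(0, 0) (51.8963, 0) (34.8829, 53) (0, 53)]  |A|=2299.647
3. ⊥bis P2·P1 via (22.18,14.765): [(0, 1.7392) (43.1949, 27.1066) (34.8829, 53) (0, 53)]  |A|=1558.7207
4. ⊥bis P2·P3 via (49.13,19.255): [(0, 1.7392) (43.1949, 27.1066) (34.8829, 53) (0, 53)]  |A|=1558.7207
5. ⊥bis P2·P4 via (16.13,37.365): [(0, 37.0115) (0, 1.7392) (43.1949, 27.1066) (39.7357, 37.8824)]  |A|=977.3897
6. ⊥bis P2·P5 via (50.435,26.965): [(0, 37.0115) (0, 1.7392) (43.1949, 27.1066) (39.7357, 37.8824)]  |A|=977.3897
7. ⊥bis P2·P6 via (29.17,30.47): [(25.8941, 37.579) (0, 37.0115) (0, 1.7392) (33.3769, 21.3407)]  |A|=801.0013
8. ⊥bis P2·P7 via (16.51,19.51): [(25.8941, 37.579) (0, 37.0115) (0, 19.185) (30.7365, 19.79) (33.3769, 21.3407)]  |A|=532.8895
9. ⊥bis P2·P8 via (11.755,22.585): [(25.8941, 37.579) (5.4894, 37.1318) (13.1083, 19.443) (30.7365, 19.79) (33.3769, 21.3407)]  |A|=367.0434
10. canonical 5-gon: [(25.8941, 37.579) (5.4894, 37.1318) (13.1083, 19.443) (30.7365, 19.79) (33.3769, 21.3407)]
11. shoelace: 367.0434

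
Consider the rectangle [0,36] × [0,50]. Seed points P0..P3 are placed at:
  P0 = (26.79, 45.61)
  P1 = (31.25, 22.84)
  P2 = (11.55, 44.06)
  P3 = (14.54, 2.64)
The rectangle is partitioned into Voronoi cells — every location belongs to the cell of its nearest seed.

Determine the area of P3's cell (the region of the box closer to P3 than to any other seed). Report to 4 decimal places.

Area of P3's cell: 556.6316

1. box [0,36]×[0,50]: [(0, 0) (36, 0) (36, 50) (0, 50)]
2. ⊥bis P3·P0 via (20.665,24.125): [(0, 30.0162) (0, 0) (36, 0) (36, 19.7533)]  |A|=895.8508
3. ⊥bis P3·P1 via (22.895,12.74): [(3.0677, 29.1417) (0, 30.0162) (0, 0) (36, 0) (36, 1.8992)]  |A|=601.863
4. ⊥bis P3·P2 via (13.045,23.35): [(10.3079, 23.1524) (0, 22.4083) (0, 0) (36, 0) (36, 1.8992)]  |A|=556.6316
5. canonical 5-gon: [(10.3079, 23.1524) (0, 22.4083) (0, 0) (36, 0) (36, 1.8992)]
6. shoelace: 556.6316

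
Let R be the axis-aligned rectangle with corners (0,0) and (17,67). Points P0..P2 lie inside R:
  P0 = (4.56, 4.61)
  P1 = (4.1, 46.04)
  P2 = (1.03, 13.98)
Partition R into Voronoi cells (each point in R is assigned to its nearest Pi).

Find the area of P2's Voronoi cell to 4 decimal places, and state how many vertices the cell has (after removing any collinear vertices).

Area of P2's cell: 305.9559 (4 vertices)

1. box [0,17]×[0,67]: [(0, 0) (17, 0) (17, 67) (0, 67)]
2. ⊥bis P2·P0 via (2.795,9.295): [(0, 8.242) (17, 14.6465) (17, 67) (0, 67)]  |A|=944.4474
3. ⊥bis P2·P1 via (2.565,30.01): [(0, 30.2556) (0, 8.242) (17, 14.6465) (17, 28.6277)]  |A|=305.9559
4. canonical 4-gon: [(0, 30.2556) (0, 8.242) (17, 14.6465) (17, 28.6277)]
5. shoelace: 305.9559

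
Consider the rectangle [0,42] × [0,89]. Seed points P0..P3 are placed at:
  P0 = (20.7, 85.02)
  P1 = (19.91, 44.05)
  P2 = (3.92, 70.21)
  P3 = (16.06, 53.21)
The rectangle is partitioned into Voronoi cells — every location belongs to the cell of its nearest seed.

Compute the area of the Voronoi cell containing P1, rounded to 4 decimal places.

Area of P1's cell: 2095.6833

1. box [0,42]×[0,89]: [(0, 0) (42, 0) (42, 89) (0, 89)]
2. ⊥bis P1·P0 via (20.305,64.535): [(0, 64.9265) (0, 0) (42, 0) (42, 64.1167)]  |A|=2709.9071
3. ⊥bis P1·P2 via (11.915,57.13): [(23.9158, 64.4654) (0, 49.8471) (0, 0) (42, 0) (42, 64.1167)]  |A|=2529.5885
4. ⊥bis P1·P3 via (17.985,48.63): [(0, 41.0708) (0, 0) (42, 0) (42, 58.7236)]  |A|=2095.6833
5. canonical 4-gon: [(0, 41.0708) (0, 0) (42, 0) (42, 58.7236)]
6. shoelace: 2095.6833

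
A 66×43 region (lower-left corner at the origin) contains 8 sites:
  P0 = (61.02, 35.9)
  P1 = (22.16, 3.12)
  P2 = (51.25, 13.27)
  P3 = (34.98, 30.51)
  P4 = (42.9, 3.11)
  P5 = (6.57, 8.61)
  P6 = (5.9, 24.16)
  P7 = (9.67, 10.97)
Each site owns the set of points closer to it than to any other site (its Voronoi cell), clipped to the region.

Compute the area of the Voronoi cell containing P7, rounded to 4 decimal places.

Area of P7's cell: 176.9682

1. box [0,66]×[0,43]: [(0, 0) (66, 0) (66, 43) (0, 43)]
2. ⊥bis P7·P0 via (35.345,23.435): [(0, 0) (46.7225, 0) (25.8464, 43) (0, 43)]  |A|=1560.2303
3. ⊥bis P7·P1 via (15.915,7.045): [(0, 0) (11.4872, 0) (31.3665, 31.6297) (25.8464, 43) (0, 43)]  |A|=1002.9895
4. ⊥bis P7·P2 via (30.46,12.12): [(0, 0) (11.4872, 0) (29.5414, 28.7258) (29.1255, 36.2458) (25.8464, 43) (0, 43)]  |A|=995.5232
5. ⊥bis P7·P3 via (22.325,20.74): [(0, 0) (11.4872, 0) (23.5363, 19.1711) (5.1397, 43) (0, 43)]  |A|=677.3771
6. ⊥bis P7·P4 via (26.285,7.04): [(0, 0) (11.4872, 0) (23.5363, 19.1711) (5.1397, 43) (0, 43)]  |A|=677.3771
7. ⊥bis P7·P5 via (8.12,9.79): [(0, 20.4561) (13.3349, 2.9399) (23.5363, 19.1711) (5.1397, 43) (0, 43)]  |A|=524.1013
8. ⊥bis P7·P6 via (7.785,17.565): [(3.1989, 16.2542) (13.3349, 2.9399) (23.5363, 19.1711) (21.7046, 21.5435)]  |A|=176.9682
9. canonical 4-gon: [(3.1989, 16.2542) (13.3349, 2.9399) (23.5363, 19.1711) (21.7046, 21.5435)]
10. shoelace: 176.9682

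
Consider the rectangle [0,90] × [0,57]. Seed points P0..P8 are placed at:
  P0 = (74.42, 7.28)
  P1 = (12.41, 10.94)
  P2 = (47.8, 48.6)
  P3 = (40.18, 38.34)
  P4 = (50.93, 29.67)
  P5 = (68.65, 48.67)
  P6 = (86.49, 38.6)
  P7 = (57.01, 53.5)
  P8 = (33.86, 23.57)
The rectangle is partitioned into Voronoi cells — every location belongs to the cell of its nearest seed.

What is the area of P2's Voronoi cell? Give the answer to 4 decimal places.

Area of P2's cell: 282.6020

1. box [0,90]×[0,57]: [(0, 0) (90, 0) (90, 57) (0, 57)]
2. ⊥bis P2·P0 via (61.11,27.94): [(0, 0) (17.7411, 0) (90, 46.5521) (90, 57) (0, 57)]  |A|=3448.0978
3. ⊥bis P2·P1 via (30.105,29.77): [(43.8709, 16.8339) (90, 46.5521) (90, 57) (1.1284, 57)]  |A|=2025.7903
4. ⊥bis P2·P3 via (43.99,43.47): [(63.1398, 29.2477) (90, 46.5521) (90, 57) (25.7724, 57)]  |A|=1031.5492
5. ⊥bis P2·P4 via (49.365,39.135): [(49.7428, 39.1975) (88.5419, 45.6127) (90, 46.5521) (90, 57) (25.7724, 57)]  |A|=795.5544
6. ⊥bis P2·P5 via (58.225,48.635): [(49.7428, 39.1975) (58.252, 40.6044) (58.1969, 57) (25.7724, 57)]  |A|=358.4141
7. ⊥bis P2·P6 via (67.145,43.6): [(49.7428, 39.1975) (58.252, 40.6044) (58.1969, 57) (25.7724, 57)]  |A|=358.4141
8. ⊥bis P2·P7 via (52.405,51.05): [(49.7428, 39.1975) (57.9858, 40.5604) (49.2394, 57) (25.7724, 57)]  |A|=282.602
9. ⊥bis P2·P8 via (40.83,36.085): [(49.7428, 39.1975) (57.9858, 40.5604) (49.2394, 57) (25.7724, 57)]  |A|=282.602
10. canonical 4-gon: [(49.7428, 39.1975) (57.9858, 40.5604) (49.2394, 57) (25.7724, 57)]
11. shoelace: 282.602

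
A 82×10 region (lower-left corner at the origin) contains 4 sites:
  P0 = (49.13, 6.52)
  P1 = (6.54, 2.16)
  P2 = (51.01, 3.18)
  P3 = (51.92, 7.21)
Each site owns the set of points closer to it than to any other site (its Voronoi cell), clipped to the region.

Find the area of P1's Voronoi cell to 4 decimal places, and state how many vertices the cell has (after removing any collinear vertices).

1. box [0,82]×[0,10]: [(0, 0) (82, 0) (82, 10) (0, 10)]
2. ⊥bis P1·P0 via (27.835,4.34): [(0, 0) (28.2793, 0) (27.2556, 10) (0, 10)]  |A|=277.6743
3. ⊥bis P1·P2 via (28.775,2.67): [(0, 0) (28.2793, 0) (27.2556, 10) (0, 10)]  |A|=277.6743
4. ⊥bis P1·P3 via (29.23,4.685): [(0, 0) (28.2793, 0) (27.2556, 10) (0, 10)]  |A|=277.6743
5. canonical 4-gon: [(0, 0) (28.2793, 0) (27.2556, 10) (0, 10)]
6. shoelace: 277.6743

Area of P1's cell: 277.6743 (4 vertices)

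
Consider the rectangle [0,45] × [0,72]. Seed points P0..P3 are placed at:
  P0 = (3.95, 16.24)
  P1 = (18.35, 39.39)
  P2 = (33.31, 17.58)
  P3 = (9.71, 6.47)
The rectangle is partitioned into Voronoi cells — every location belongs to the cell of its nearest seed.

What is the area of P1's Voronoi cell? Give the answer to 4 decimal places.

1. box [0,45]×[0,72]: [(0, 0) (45, 0) (45, 72) (0, 72)]
2. ⊥bis P1·P0 via (11.15,27.815): [(0, 34.7506) (45, 6.7593) (45, 72) (0, 72)]  |A|=2306.0269
3. ⊥bis P1·P2 via (25.83,28.485): [(0, 34.7506) (18.3363, 23.3449) (45, 41.6342) (45, 72) (0, 72)]  |A|=1841.0804
4. ⊥bis P1·P3 via (14.03,22.93): [(0, 34.7506) (18.3363, 23.3449) (45, 41.6342) (45, 72) (0, 72)]  |A|=1841.0804
5. canonical 5-gon: [(0, 34.7506) (18.3363, 23.3449) (45, 41.6342) (45, 72) (0, 72)]
6. shoelace: 1841.0804

Area of P1's cell: 1841.0804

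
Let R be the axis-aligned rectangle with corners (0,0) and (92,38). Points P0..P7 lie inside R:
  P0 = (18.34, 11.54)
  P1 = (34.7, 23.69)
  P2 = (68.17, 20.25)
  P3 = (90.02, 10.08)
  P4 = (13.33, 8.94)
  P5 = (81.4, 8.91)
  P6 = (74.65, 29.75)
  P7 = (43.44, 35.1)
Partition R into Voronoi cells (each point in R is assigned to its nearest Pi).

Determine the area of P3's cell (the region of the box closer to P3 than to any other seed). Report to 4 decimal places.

Area of P3's cell: 161.6534

1. box [0,92]×[0,38]: [(0, 0) (92, 0) (92, 38) (0, 38)]
2. ⊥bis P3·P0 via (54.18,10.81): [(53.9598, 0) (92, 0) (92, 38) (54.7338, 38)]  |A|=1430.821
3. ⊥bis P3·P1 via (62.36,16.885): [(58.2059, 0) (92, 0) (92, 38) (67.5548, 38)]  |A|=1106.5471
4. ⊥bis P3·P2 via (79.095,15.165): [(72.0365, 0) (92, 0) (92, 38) (89.7235, 38)]  |A|=422.5605
5. ⊥bis P3·P4 via (51.675,9.51): [(72.0365, 0) (92, 0) (92, 38) (89.7235, 38)]  |A|=422.5605
6. ⊥bis P3·P5 via (85.71,9.495): [(83.6207, 24.8883) (86.9988, 0) (92, 0) (92, 38) (89.7235, 38)]  |A|=236.3682
7. ⊥bis P3·P6 via (82.335,19.915): [(84.1077, 21.3002) (86.9988, 0) (92, 0) (92, 27.4672)]  |A|=161.6534
8. ⊥bis P3·P7 via (66.73,22.59): [(84.1077, 21.3002) (86.9988, 0) (92, 0) (92, 27.4672)]  |A|=161.6534
9. canonical 4-gon: [(84.1077, 21.3002) (86.9988, 0) (92, 0) (92, 27.4672)]
10. shoelace: 161.6534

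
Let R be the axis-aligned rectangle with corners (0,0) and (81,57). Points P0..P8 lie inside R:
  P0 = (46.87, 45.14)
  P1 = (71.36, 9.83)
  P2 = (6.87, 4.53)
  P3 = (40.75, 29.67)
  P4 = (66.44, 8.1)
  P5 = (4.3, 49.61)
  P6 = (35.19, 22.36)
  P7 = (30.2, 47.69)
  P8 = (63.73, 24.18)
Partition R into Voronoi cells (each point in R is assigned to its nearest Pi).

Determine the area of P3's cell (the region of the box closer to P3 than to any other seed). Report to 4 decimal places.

Area of P3's cell: 298.2757

1. box [0,81]×[0,57]: [(0, 0) (81, 0) (81, 57) (0, 57)]
2. ⊥bis P3·P0 via (43.81,37.405): [(0, 54.7364) (0, 0) (81, 0) (81, 22.6925)]  |A|=3135.8705
3. ⊥bis P3·P1 via (56.055,19.75): [(62.6638, 29.9464) (0, 54.7364) (0, 0) (43.254, 0)]  |A|=2362.6456
4. ⊥bis P3·P2 via (23.81,17.1): [(62.6638, 29.9464) (0, 54.7364) (0, 49.1876) (36.4987, 0) (43.254, 0)]  |A|=1465.0028
5. ⊥bis P3·P4 via (53.595,18.885): [(61.9238, 28.8047) (62.6638, 29.9464) (0, 54.7364) (0, 49.1876) (36.4987, 0) (37.7387, 0)]  |A|=1385.5696
6. ⊥bis P3·P5 via (22.525,39.64): [(61.9238, 28.8047) (62.6638, 29.9464) (25.3067, 44.725) (15.9725, 27.6622) (36.4987, 0) (37.7387, 0)]  |A|=1078.6292
7. ⊥bis P3·P6 via (37.97,26.015): [(51.1589, 15.9835) (61.9238, 28.8047) (62.6638, 29.9464) (25.3067, 44.725) (21.7997, 38.3142)]  |A|=480.4851
8. ⊥bis P3·P7 via (35.475,38.68): [(27.4759, 33.9968) (51.1589, 15.9835) (61.9238, 28.8047) (62.6638, 29.9464) (37.5364, 39.8869)]  |A|=394.3667
9. ⊥bis P3·P8 via (52.24,26.925): [(27.4759, 33.9968) (49.8617, 16.9701) (53.7996, 33.4531) (37.5364, 39.8869)]  |A|=298.2757
10. canonical 4-gon: [(27.4759, 33.9968) (49.8617, 16.9701) (53.7996, 33.4531) (37.5364, 39.8869)]
11. shoelace: 298.2757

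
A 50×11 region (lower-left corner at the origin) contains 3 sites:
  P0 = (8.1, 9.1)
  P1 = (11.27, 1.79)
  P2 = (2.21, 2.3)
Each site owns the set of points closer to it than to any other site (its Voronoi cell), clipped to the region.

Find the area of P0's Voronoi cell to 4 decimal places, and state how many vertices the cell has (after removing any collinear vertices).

1. box [0,50]×[0,11]: [(0, 0) (50, 0) (50, 11) (0, 11)]
2. ⊥bis P0·P1 via (9.685,5.445): [(0, 1.2451) (22.4948, 11) (0, 11)]  |A|=109.7175
3. ⊥bis P0·P2 via (5.155,5.7): [(0, 10.1651) (6.8625, 4.221) (22.4948, 11) (0, 11)]  |A|=79.1106
4. canonical 4-gon: [(0, 10.1651) (6.8625, 4.221) (22.4948, 11) (0, 11)]
5. shoelace: 79.1106

Area of P0's cell: 79.1106 (4 vertices)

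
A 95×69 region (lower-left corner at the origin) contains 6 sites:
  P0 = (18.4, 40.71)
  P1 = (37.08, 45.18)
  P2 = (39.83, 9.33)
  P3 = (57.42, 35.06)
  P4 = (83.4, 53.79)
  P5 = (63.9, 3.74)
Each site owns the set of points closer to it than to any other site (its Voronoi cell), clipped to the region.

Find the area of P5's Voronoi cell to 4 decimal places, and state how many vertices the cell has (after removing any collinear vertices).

1. box [0,95]×[0,69]: [(0, 0) (95, 0) (95, 69) (0, 69)]
2. ⊥bis P5·P0 via (41.15,22.225): [(23.0916, 0) (95, 0) (95, 69) (79.156, 69)]  |A|=3027.4595
3. ⊥bis P5·P1 via (50.49,24.46): [(34.621, 14.1896) (23.0916, 0) (95, 0) (95, 53.2669)]  |A|=2118.2762
4. ⊥bis P5·P2 via (51.865,6.535): [(57.0075, 28.6781) (50.3473, 0) (95, 0) (95, 53.2669)]  |A|=1652.1492
5. ⊥bis P5·P3 via (60.66,19.4): [(54.5596, 18.1379) (50.3473, 0) (95, 0) (95, 26.5048)]  |A|=940.8844
6. ⊥bis P5·P4 via (73.65,28.765): [(84.8442, 24.4036) (54.5596, 18.1379) (50.3473, 0) (95, 0) (95, 20.4468)]  |A|=910.1224
7. canonical 5-gon: [(84.8442, 24.4036) (54.5596, 18.1379) (50.3473, 0) (95, 0) (95, 20.4468)]
8. shoelace: 910.1224

Area of P5's cell: 910.1224 (5 vertices)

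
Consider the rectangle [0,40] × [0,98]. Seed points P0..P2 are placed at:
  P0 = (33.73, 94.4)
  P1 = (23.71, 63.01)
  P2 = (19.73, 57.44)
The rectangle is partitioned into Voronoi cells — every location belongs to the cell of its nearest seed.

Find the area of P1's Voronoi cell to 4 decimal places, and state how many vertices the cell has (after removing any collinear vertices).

Area of P1's cell: 801.3799 (4 vertices)

1. box [0,40]×[0,98]: [(0, 0) (40, 0) (40, 98) (0, 98)]
2. ⊥bis P1·P0 via (28.72,78.705): [(0, 87.8727) (0, 0) (40, 0) (40, 75.1043)]  |A|=3259.5404
3. ⊥bis P1·P2 via (21.72,60.225): [(0, 87.8727) (0, 75.7449) (40, 47.1632) (40, 75.1043)]  |A|=801.3799
4. canonical 4-gon: [(0, 87.8727) (0, 75.7449) (40, 47.1632) (40, 75.1043)]
5. shoelace: 801.3799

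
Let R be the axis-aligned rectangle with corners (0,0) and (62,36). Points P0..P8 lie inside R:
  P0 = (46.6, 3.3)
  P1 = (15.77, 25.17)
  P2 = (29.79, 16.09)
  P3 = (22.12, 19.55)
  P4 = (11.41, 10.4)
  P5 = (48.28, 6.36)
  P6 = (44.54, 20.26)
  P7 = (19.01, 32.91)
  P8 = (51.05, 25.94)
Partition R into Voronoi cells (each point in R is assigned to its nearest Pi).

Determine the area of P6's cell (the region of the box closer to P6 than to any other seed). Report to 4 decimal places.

1. box [0,62]×[0,36]: [(0, 0) (62, 0) (62, 36) (0, 36)]
2. ⊥bis P6·P0 via (45.57,11.78): [(0, 6.245) (62, 13.7756) (62, 36) (0, 36)]  |A|=1611.3617
3. ⊥bis P6·P1 via (30.155,22.715): [(27.923, 9.6366) (62, 13.7756) (62, 36) (32.4223, 36)]  |A|=768.5557
4. ⊥bis P6·P2 via (37.165,18.175): [(32.3106, 35.3458) (39.192, 11.0053) (62, 13.7756) (62, 36) (32.4223, 36)]  |A|=626.7002
5. ⊥bis P6·P3 via (33.33,19.905): [(32.9079, 33.233) (39.192, 11.0053) (62, 13.7756) (62, 36) (32.8203, 36)]  |A|=625.8362
6. ⊥bis P6·P4 via (27.975,15.33): [(32.9079, 33.233) (39.192, 11.0053) (62, 13.7756) (62, 36) (32.8203, 36)]  |A|=625.8362
7. ⊥bis P6·P5 via (46.41,13.31): [(32.9079, 33.233) (39.0967, 11.3422) (62, 17.5047) (62, 36) (32.8203, 36)]  |A|=579.1575
8. ⊥bis P6·P7 via (31.775,26.585): [(33.693, 30.4559) (39.0967, 11.3422) (62, 17.5047) (62, 36) (36.4401, 36)]  |A|=568.1588
9. ⊥bis P6·P8 via (47.795,23.1): [(33.693, 30.4559) (39.0967, 11.3422) (54.4495, 15.4731) (36.5397, 36) (36.4401, 36)]  |A|=237.0241
10. canonical 5-gon: [(33.693, 30.4559) (39.0967, 11.3422) (54.4495, 15.4731) (36.5397, 36) (36.4401, 36)]
11. shoelace: 237.0241

Area of P6's cell: 237.0241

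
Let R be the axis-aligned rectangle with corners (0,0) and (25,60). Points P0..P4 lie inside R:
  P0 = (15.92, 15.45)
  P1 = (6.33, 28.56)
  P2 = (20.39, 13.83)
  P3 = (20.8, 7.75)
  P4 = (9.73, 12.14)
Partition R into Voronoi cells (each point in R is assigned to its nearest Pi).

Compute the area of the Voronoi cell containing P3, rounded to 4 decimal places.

1. box [0,25]×[0,60]: [(0, 0) (25, 0) (25, 60) (0, 60)]
2. ⊥bis P3·P0 via (18.36,11.6): [(0.0567, 0) (25, 0) (25, 15.8082)]  |A|=197.1543
3. ⊥bis P3·P1 via (13.565,18.155): [(0.0567, 0) (25, 0) (25, 15.8082)]  |A|=197.1543
4. ⊥bis P3·P2 via (20.595,10.79): [(16.6636, 10.5249) (0.0567, 0) (25, 0) (25, 11.087)]  |A|=177.4756
5. ⊥bis P3·P4 via (15.265,9.945): [(16.6636, 10.5249) (15.1026, 9.5356) (11.3211, 0) (25, 0) (25, 11.087)]  |A|=123.7691
6. canonical 5-gon: [(16.6636, 10.5249) (15.1026, 9.5356) (11.3211, 0) (25, 0) (25, 11.087)]
7. shoelace: 123.7691

Area of P3's cell: 123.7691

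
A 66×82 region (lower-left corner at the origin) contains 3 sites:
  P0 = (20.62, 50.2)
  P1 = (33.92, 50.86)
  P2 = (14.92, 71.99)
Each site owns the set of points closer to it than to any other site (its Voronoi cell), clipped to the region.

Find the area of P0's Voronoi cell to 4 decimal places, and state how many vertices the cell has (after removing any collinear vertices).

1. box [0,66]×[0,82]: [(0, 0) (66, 0) (66, 82) (0, 82)]
2. ⊥bis P0·P1 via (27.27,50.53): [(0, 0) (29.7775, 0) (25.7083, 82) (0, 82)]  |A|=2274.9192
3. ⊥bis P0·P2 via (17.77,61.095): [(0, 56.4466) (0, 0) (29.7775, 0) (26.6307, 63.4129)]  |A|=1695.7442
4. canonical 4-gon: [(0, 56.4466) (0, 0) (29.7775, 0) (26.6307, 63.4129)]
5. shoelace: 1695.7442

Area of P0's cell: 1695.7442 (4 vertices)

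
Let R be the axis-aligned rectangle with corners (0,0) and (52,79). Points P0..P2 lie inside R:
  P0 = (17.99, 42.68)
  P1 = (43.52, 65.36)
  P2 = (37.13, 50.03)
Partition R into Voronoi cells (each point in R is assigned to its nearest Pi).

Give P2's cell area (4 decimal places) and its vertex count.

Area of P2's cell: 1066.4923 (4 vertices)

1. box [0,52]×[0,79]: [(0, 0) (52, 0) (52, 79) (0, 79)]
2. ⊥bis P2·P0 via (27.56,46.355): [(45.3609, 0) (52, 0) (52, 79) (15.0239, 79)]  |A|=1722.7999
3. ⊥bis P2·P1 via (40.325,57.695): [(19.9428, 66.1909) (45.3609, 0) (52, 0) (52, 52.8285)]  |A|=1066.4923
4. canonical 4-gon: [(19.9428, 66.1909) (45.3609, 0) (52, 0) (52, 52.8285)]
5. shoelace: 1066.4923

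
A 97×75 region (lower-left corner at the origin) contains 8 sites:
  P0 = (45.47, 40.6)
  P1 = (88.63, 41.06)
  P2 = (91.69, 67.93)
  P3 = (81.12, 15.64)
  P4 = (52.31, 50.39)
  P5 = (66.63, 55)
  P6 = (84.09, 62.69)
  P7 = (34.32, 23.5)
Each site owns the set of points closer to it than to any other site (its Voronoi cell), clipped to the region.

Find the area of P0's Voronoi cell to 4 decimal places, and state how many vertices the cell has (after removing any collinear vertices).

1. box [0,97]×[0,75]: [(0, 0) (97, 0) (97, 75) (0, 75)]
2. ⊥bis P0·P1 via (67.05,40.83): [(0, 0) (67.4852, 0) (66.6858, 75) (0, 75)]  |A|=5031.4118
3. ⊥bis P0·P2 via (68.58,54.265): [(0, 0) (67.4852, 0) (66.8761, 57.1466) (56.3193, 75) (0, 75)]  |A|=4938.8735
4. ⊥bis P0·P3 via (63.295,28.12): [(0, 0) (43.6071, 0) (67.1271, 33.5934) (66.8761, 57.1466) (56.3193, 75) (0, 75)]  |A|=4537.8004
5. ⊥bis P0·P4 via (48.89,45.495): [(0, 0) (43.6071, 0) (66.7321, 33.0292) (6.6599, 75) (0, 75)]  |A|=3362.3684
6. ⊥bis P0·P5 via (56.05,47.8): [(0, 0) (43.6071, 0) (66.4126, 32.5728) (65.5307, 33.8686) (6.6599, 75) (0, 75)]  |A|=3361.9602
7. ⊥bis P0·P6 via (64.78,51.645): [(0, 0) (43.6071, 0) (66.4126, 32.5728) (65.5307, 33.8686) (6.6599, 75) (0, 75)]  |A|=3361.9602
8. ⊥bis P0·P7 via (39.895,32.05): [(0, 58.0634) (57.8498, 20.3427) (66.4126, 32.5728) (65.5307, 33.8686) (6.6599, 75) (0, 75)]  |A|=1238.9413
9. canonical 6-gon: [(0, 58.0634) (57.8498, 20.3427) (66.4126, 32.5728) (65.5307, 33.8686) (6.6599, 75) (0, 75)]
10. shoelace: 1238.9413

Area of P0's cell: 1238.9413 (6 vertices)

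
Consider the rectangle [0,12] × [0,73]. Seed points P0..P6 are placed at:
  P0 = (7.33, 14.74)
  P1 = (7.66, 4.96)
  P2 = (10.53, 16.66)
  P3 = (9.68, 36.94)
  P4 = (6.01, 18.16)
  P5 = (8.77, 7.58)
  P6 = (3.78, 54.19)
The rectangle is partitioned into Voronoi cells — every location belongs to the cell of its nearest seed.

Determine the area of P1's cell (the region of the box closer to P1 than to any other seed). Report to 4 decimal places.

Area of P1's cell: 86.4753

1. box [0,12]×[0,73]: [(0, 0) (12, 0) (12, 73) (0, 73)]
2. ⊥bis P1·P0 via (7.495,9.85): [(0, 9.5971) (0, 0) (12, 0) (12, 10.002)]  |A|=117.5947
3. ⊥bis P1·P2 via (9.095,10.81): [(0, 9.5971) (0, 0) (12, 0) (12, 10.002)]  |A|=117.5947
4. ⊥bis P1·P3 via (8.67,20.95): [(0, 9.5971) (0, 0) (12, 0) (12, 10.002)]  |A|=117.5947
5. ⊥bis P1·P4 via (6.835,11.56): [(0, 9.5971) (0, 0) (12, 0) (12, 10.002)]  |A|=117.5947
6. ⊥bis P1·P5 via (8.215,6.27): [(0.3351, 9.6084) (0, 9.5971) (0, 0) (12, 0) (12, 4.6664)]  |A|=86.4753
7. ⊥bis P1·P6 via (5.72,29.575): [(0.3351, 9.6084) (0, 9.5971) (0, 0) (12, 0) (12, 4.6664)]  |A|=86.4753
8. canonical 5-gon: [(0.3351, 9.6084) (0, 9.5971) (0, 0) (12, 0) (12, 4.6664)]
9. shoelace: 86.4753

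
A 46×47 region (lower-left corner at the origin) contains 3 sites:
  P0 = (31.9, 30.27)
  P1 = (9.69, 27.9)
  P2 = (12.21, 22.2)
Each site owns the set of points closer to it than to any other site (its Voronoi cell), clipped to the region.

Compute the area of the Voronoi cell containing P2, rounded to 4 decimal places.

Area of P2's cell: 691.8724

1. box [0,46]×[0,47]: [(0, 0) (46, 0) (46, 47) (0, 47)]
2. ⊥bis P2·P0 via (22.055,26.235): [(0, 0) (32.8075, 0) (13.5444, 47) (0, 47)]  |A|=1089.2695
3. ⊥bis P2·P1 via (10.95,25.05): [(0, 20.2089) (0, 0) (32.8075, 0) (20.7626, 29.3882)]  |A|=691.8724
4. canonical 4-gon: [(0, 20.2089) (0, 0) (32.8075, 0) (20.7626, 29.3882)]
5. shoelace: 691.8724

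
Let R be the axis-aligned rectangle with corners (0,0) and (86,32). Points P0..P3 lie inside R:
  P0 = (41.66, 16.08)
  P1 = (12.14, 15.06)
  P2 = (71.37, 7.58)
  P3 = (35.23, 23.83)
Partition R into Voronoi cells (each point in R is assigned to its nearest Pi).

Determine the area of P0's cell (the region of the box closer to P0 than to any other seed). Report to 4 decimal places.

Area of P0's cell: 700.3369

1. box [0,86]×[0,32]: [(0, 0) (86, 0) (86, 32) (0, 32)]
2. ⊥bis P0·P1 via (26.9,15.57): [(27.438, 0) (86, 0) (86, 32) (26.3323, 32)]  |A|=1891.6754
3. ⊥bis P0·P2 via (56.515,11.83): [(27.438, 0) (53.1304, 0) (62.2856, 32) (26.3323, 32)]  |A|=986.3325
4. ⊥bis P0·P3 via (38.445,19.955): [(27.0745, 10.5211) (27.438, 0) (53.1304, 0) (62.2856, 32) (52.9627, 32)]  |A|=700.3369
5. canonical 5-gon: [(27.0745, 10.5211) (27.438, 0) (53.1304, 0) (62.2856, 32) (52.9627, 32)]
6. shoelace: 700.3369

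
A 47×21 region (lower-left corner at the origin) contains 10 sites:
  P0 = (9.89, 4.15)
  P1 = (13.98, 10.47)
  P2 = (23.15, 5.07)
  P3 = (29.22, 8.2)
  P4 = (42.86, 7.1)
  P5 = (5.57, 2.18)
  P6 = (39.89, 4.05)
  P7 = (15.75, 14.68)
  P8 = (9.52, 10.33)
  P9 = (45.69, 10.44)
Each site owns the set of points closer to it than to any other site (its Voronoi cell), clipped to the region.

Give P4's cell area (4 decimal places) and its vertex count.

1. box [0,47]×[0,21]: [(0, 0) (47, 0) (47, 21) (0, 21)]
2. ⊥bis P4·P0 via (26.375,5.625): [(26.8783, 0) (47, 0) (47, 21) (24.9993, 21)]  |A|=442.285
3. ⊥bis P4·P1 via (28.42,8.785): [(27.3949, 0) (47, 0) (47, 21) (29.8454, 21)]  |A|=385.9774
4. ⊥bis P4·P2 via (33.005,6.085): [(33.6317, 0) (47, 0) (47, 21) (31.4689, 21)]  |A|=303.444
5. ⊥bis P4·P3 via (36.04,7.65): [(35.4231, 0) (47, 0) (47, 21) (37.1166, 21)]  |A|=225.3334
6. ⊥bis P4·P5 via (24.215,4.64): [(35.4231, 0) (47, 0) (47, 21) (37.1166, 21)]  |A|=225.3334
7. ⊥bis P4·P6 via (41.375,5.575): [(36.2733, 10.5429) (47, 0.0975) (47, 21) (37.1166, 21)]  |A|=163.7831
8. ⊥bis P4·P7 via (29.305,10.89): [(36.2733, 10.5429) (47, 0.0975) (47, 21) (37.1166, 21)]  |A|=163.7831
9. ⊥bis P4·P8 via (26.19,8.715): [(36.2733, 10.5429) (47, 0.0975) (47, 21) (37.1166, 21)]  |A|=163.7831
10. ⊥bis P4·P9 via (44.275,8.77): [(36.6513, 15.2296) (36.2733, 10.5429) (47, 0.0975) (47, 6.4611)]  |A|=60.038
11. canonical 4-gon: [(36.6513, 15.2296) (36.2733, 10.5429) (47, 0.0975) (47, 6.4611)]
12. shoelace: 60.038

Area of P4's cell: 60.0380 (4 vertices)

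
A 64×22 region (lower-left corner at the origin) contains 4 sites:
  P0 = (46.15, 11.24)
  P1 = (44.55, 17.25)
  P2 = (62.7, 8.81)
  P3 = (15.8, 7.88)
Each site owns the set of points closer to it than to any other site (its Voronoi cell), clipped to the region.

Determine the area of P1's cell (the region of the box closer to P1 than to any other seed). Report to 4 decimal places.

1. box [0,64]×[0,22]: [(0, 0) (64, 0) (64, 22) (0, 22)]
2. ⊥bis P1·P0 via (45.35,14.245): [(0, 2.1718) (64, 19.2101) (64, 22) (0, 22)]  |A|=723.7809
3. ⊥bis P1·P2 via (53.625,13.03): [(0, 2.1718) (55.439, 16.9309) (57.7962, 22) (0, 22)]  |A|=696.1147
4. ⊥bis P1·P3 via (30.175,12.565): [(30.8827, 10.3935) (55.439, 16.9309) (57.7962, 22) (27.1, 22)]  |A|=232.6716
5. canonical 4-gon: [(30.8827, 10.3935) (55.439, 16.9309) (57.7962, 22) (27.1, 22)]
6. shoelace: 232.6716

Area of P1's cell: 232.6716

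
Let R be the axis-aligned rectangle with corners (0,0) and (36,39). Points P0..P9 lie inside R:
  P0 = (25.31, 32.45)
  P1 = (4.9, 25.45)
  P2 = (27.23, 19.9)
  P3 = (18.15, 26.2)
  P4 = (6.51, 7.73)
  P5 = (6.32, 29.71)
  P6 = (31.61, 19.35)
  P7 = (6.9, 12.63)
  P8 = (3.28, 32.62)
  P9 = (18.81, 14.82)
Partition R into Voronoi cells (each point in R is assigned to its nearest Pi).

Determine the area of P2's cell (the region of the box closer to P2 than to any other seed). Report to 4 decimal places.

Area of P2's cell: 89.2020

1. box [0,36]×[0,39]: [(0, 0) (36, 0) (36, 39) (0, 39)]
2. ⊥bis P2·P0 via (26.27,26.175): [(0, 22.156) (0, 0) (36, 0) (36, 27.6636)]  |A|=896.7524
3. ⊥bis P2·P1 via (16.065,22.675): [(16.5659, 24.6904) (10.4293, 0) (36, 0) (36, 27.6636)]  |A|=584.484
4. ⊥bis P2·P3 via (22.69,23.05): [(24.6906, 25.9334) (12.5124, 8.3813) (10.4293, 0) (36, 0) (36, 27.6636)]  |A|=520.7503
5. ⊥bis P2·P4 via (16.87,13.815): [(24.6906, 25.9334) (16.6006, 14.2736) (24.9843, 0) (36, 0) (36, 27.6636)]  |A|=405.8785
6. ⊥bis P2·P5 via (16.775,24.805): [(24.6906, 25.9334) (16.6006, 14.2736) (24.9843, 0) (36, 0) (36, 27.6636)]  |A|=405.8785
7. ⊥bis P2·P6 via (29.42,19.625): [(30.3203, 26.7946) (24.6906, 25.9334) (16.6006, 14.2736) (24.9843, 0) (26.9557, 0)]  |A|=206.1483
8. ⊥bis P2·P7 via (17.065,16.265): [(30.3203, 26.7946) (24.6906, 25.9334) (17.377, 15.3925) (19.6082, 9.153) (24.9843, 0) (26.9557, 0)]  |A|=202.478
9. ⊥bis P2·P8 via (15.255,26.26): [(30.3203, 26.7946) (24.6906, 25.9334) (17.377, 15.3925) (19.6082, 9.153) (24.9843, 0) (26.9557, 0)]  |A|=202.478
10. ⊥bis P2·P9 via (23.02,17.36): [(28.082, 8.9698) (30.3203, 26.7946) (24.6906, 25.9334) (21.0303, 20.6579)]  |A|=89.202
11. canonical 4-gon: [(28.082, 8.9698) (30.3203, 26.7946) (24.6906, 25.9334) (21.0303, 20.6579)]
12. shoelace: 89.202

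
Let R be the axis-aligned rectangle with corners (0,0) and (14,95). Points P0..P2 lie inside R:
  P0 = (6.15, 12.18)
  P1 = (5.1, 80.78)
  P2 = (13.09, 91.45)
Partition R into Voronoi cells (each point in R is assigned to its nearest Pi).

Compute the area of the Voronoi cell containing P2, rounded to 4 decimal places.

1. box [0,14]×[0,95]: [(0, 0) (14, 0) (14, 95) (0, 95)]
2. ⊥bis P2·P0 via (9.62,51.815): [(0, 52.6572) (14, 51.4315) (14, 95) (0, 95)]  |A|=601.3787
3. ⊥bis P2·P1 via (9.095,86.115): [(0, 92.9256) (14, 82.442) (14, 95) (0, 95)]  |A|=102.4269
4. canonical 4-gon: [(0, 92.9256) (14, 82.442) (14, 95) (0, 95)]
5. shoelace: 102.4269

Area of P2's cell: 102.4269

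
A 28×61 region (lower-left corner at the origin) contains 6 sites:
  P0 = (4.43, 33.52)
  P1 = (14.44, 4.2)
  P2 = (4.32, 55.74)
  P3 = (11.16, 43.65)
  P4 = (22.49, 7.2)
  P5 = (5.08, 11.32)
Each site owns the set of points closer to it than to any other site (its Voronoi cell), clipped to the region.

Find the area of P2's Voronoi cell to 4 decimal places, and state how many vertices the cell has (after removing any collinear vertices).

Area of P2's cell: 217.3960 (3 vertices)

1. box [0,28]×[0,61]: [(0, 0) (28, 0) (28, 61) (0, 61)]
2. ⊥bis P2·P0 via (4.375,44.63): [(0, 44.6083) (28, 44.747) (28, 61) (0, 61)]  |A|=457.0258
3. ⊥bis P2·P1 via (9.38,29.97): [(0, 44.6083) (28, 44.747) (28, 61) (0, 61)]  |A|=457.0258
4. ⊥bis P2·P3 via (7.74,49.695): [(0, 45.316) (27.7221, 61) (0, 61)]  |A|=217.396
5. ⊥bis P2·P4 via (13.405,31.47): [(0, 45.316) (27.7221, 61) (0, 61)]  |A|=217.396
6. ⊥bis P2·P5 via (4.7,33.53): [(0, 45.316) (27.7221, 61) (0, 61)]  |A|=217.396
7. canonical 3-gon: [(0, 45.316) (27.7221, 61) (0, 61)]
8. shoelace: 217.396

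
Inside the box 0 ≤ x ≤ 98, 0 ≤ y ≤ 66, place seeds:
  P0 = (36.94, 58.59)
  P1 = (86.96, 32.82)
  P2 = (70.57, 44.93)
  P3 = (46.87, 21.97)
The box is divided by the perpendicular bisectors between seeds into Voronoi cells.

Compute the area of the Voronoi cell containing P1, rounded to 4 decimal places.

Area of P1's cell: 1264.2791

1. box [0,98]×[0,66]: [(0, 0) (98, 0) (98, 66) (0, 66)]
2. ⊥bis P1·P0 via (61.95,45.705): [(38.4031, 0) (98, 0) (98, 66) (72.4059, 66)]  |A|=2811.3056
3. ⊥bis P1·P2 via (78.765,38.875): [(50.0416, 0) (98, 0) (98, 64.9082)]  |A|=1556.4454
4. ⊥bis P1·P3 via (66.915,27.395): [(67.8179, 24.0589) (74.3292, 0) (98, 0) (98, 64.9082)]  |A|=1264.2791
5. canonical 4-gon: [(67.8179, 24.0589) (74.3292, 0) (98, 0) (98, 64.9082)]
6. shoelace: 1264.2791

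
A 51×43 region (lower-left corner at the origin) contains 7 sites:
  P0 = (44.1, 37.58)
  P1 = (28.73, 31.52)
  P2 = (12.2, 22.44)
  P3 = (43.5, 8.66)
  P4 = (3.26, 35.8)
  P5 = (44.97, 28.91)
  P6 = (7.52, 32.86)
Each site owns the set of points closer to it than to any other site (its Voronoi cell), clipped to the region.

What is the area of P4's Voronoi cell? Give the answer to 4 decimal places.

Area of P4's cell: 93.7178

1. box [0,51]×[0,43]: [(0, 0) (51, 0) (51, 43) (0, 43)]
2. ⊥bis P4·P0 via (23.68,36.69): [(0, 0) (25.2791, 0) (23.405, 43) (0, 43)]  |A|=1046.7082
3. ⊥bis P4·P1 via (15.995,33.66): [(0, 0) (10.3387, 0) (17.5645, 43) (0, 43)]  |A|=599.9198
4. ⊥bis P4·P2 via (7.73,29.12): [(0, 23.9474) (16.1826, 34.7761) (17.5645, 43) (0, 43)]  |A|=226.3842
5. ⊥bis P4·P3 via (23.38,22.23): [(0, 23.9474) (16.1826, 34.7761) (17.5645, 43) (0, 43)]  |A|=226.3842
6. ⊥bis P4·P5 via (24.115,32.355): [(0, 23.9474) (16.1826, 34.7761) (17.5645, 43) (0, 43)]  |A|=226.3842
7. ⊥bis P4·P6 via (5.39,34.33): [(0, 26.52) (11.3735, 43) (0, 43)]  |A|=93.7178
8. canonical 3-gon: [(0, 26.52) (11.3735, 43) (0, 43)]
9. shoelace: 93.7178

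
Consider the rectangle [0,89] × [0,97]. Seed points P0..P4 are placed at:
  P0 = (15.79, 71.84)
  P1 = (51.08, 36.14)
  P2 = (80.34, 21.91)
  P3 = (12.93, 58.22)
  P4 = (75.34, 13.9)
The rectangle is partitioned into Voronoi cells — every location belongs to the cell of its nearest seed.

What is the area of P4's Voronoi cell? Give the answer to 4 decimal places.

Area of P4's cell: 775.4530

1. box [0,89]×[0,97]: [(0, 0) (89, 0) (89, 97) (0, 97)]
2. ⊥bis P4·P0 via (45.565,42.87): [(3.854, 0) (89, 0) (89, 87.5119)]  |A|=3725.6443
3. ⊥bis P4·P1 via (63.21,25.02): [(40.2733, 0) (89, 0) (89, 53.1524)]  |A|=1294.9719
4. ⊥bis P4·P2 via (77.84,17.905): [(64.3863, 26.3031) (40.2733, 0) (89, 0) (89, 10.9387)]  |A|=775.453
5. ⊥bis P4·P3 via (44.135,36.06): [(64.3863, 26.3031) (40.2733, 0) (89, 0) (89, 10.9387)]  |A|=775.453
6. canonical 4-gon: [(64.3863, 26.3031) (40.2733, 0) (89, 0) (89, 10.9387)]
7. shoelace: 775.453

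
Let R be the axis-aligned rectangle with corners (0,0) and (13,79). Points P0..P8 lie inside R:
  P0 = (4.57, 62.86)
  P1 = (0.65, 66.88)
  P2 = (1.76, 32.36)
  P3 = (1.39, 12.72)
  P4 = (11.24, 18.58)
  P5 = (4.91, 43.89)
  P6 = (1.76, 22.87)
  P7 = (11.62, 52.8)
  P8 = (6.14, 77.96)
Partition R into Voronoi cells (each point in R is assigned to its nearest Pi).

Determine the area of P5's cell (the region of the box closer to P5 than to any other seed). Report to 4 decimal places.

Area of P5's cell: 160.3192

1. box [0,13]×[0,79]: [(0, 0) (13, 0) (13, 79) (0, 79)]
2. ⊥bis P5·P0 via (4.74,53.375): [(0, 53.29) (0, 0) (13, 0) (13, 53.523)]  |A|=694.2851
3. ⊥bis P5·P1 via (2.78,55.385): [(0, 53.29) (0, 0) (13, 0) (13, 53.523)]  |A|=694.2851
4. ⊥bis P5·P2 via (3.335,38.125): [(0, 53.29) (0, 39.0361) (13, 35.4845) (13, 53.523)]  |A|=209.9009
5. ⊥bis P5·P3 via (3.15,28.305): [(0, 53.29) (0, 39.0361) (13, 35.4845) (13, 53.523)]  |A|=209.9009
6. ⊥bis P5·P4 via (8.075,31.235): [(0, 53.29) (0, 39.0361) (13, 35.4845) (13, 53.523)]  |A|=209.9009
7. ⊥bis P5·P6 via (3.335,33.38): [(0, 53.29) (0, 39.0361) (13, 35.4845) (13, 53.523)]  |A|=209.9009
8. ⊥bis P5·P7 via (8.265,48.345): [(1.6591, 53.3198) (0, 53.29) (0, 39.0361) (13, 35.4845) (13, 44.7791)]  |A|=160.3192
9. ⊥bis P5·P8 via (5.525,60.925): [(1.6591, 53.3198) (0, 53.29) (0, 39.0361) (13, 35.4845) (13, 44.7791)]  |A|=160.3192
10. canonical 5-gon: [(1.6591, 53.3198) (0, 53.29) (0, 39.0361) (13, 35.4845) (13, 44.7791)]
11. shoelace: 160.3192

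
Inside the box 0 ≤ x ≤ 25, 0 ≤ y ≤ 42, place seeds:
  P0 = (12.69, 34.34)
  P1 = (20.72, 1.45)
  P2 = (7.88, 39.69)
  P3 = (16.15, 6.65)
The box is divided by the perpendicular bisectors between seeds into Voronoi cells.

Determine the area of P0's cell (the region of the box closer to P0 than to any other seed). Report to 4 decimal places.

1. box [0,25]×[0,42]: [(0, 0) (25, 0) (25, 42) (0, 42)]
2. ⊥bis P0·P1 via (16.705,17.895): [(0, 13.8165) (25, 19.9202) (25, 42) (0, 42)]  |A|=628.291
3. ⊥bis P0·P2 via (10.285,37.015): [(0, 27.7681) (0, 13.8165) (25, 19.9202) (25, 42) (15.8296, 42)]  |A|=515.6481
4. ⊥bis P0·P3 via (14.42,20.495): [(0, 27.7681) (0, 18.6932) (25, 21.817) (25, 42) (15.8296, 42)]  |A|=430.98
5. canonical 5-gon: [(0, 27.7681) (0, 18.6932) (25, 21.817) (25, 42) (15.8296, 42)]
6. shoelace: 430.98

Area of P0's cell: 430.9800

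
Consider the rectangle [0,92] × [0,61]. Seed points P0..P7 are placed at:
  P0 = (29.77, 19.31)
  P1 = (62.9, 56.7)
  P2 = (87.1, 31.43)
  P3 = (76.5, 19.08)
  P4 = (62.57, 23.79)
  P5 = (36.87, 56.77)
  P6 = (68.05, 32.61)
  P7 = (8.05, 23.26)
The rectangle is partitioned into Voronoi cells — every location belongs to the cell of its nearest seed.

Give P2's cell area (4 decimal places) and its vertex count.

1. box [0,92]×[0,61]: [(0, 0) (92, 0) (92, 61) (0, 61)]
2. ⊥bis P2·P0 via (58.435,25.37): [(63.7984, 0) (92, 0) (92, 61) (50.9025, 61)]  |A|=2113.6208
3. ⊥bis P2·P1 via (75,44.065): [(57.9372, 27.7247) (63.7984, 0) (92, 0) (92, 60.3452)]  |A|=1418.7029
4. ⊥bis P2·P3 via (81.8,25.255): [(67.8558, 37.2233) (92, 16.5003) (92, 60.3452)]  |A|=529.2992
5. ⊥bis P2·P4 via (74.835,27.61): [(70.9253, 40.1629) (73.2949, 32.555) (92, 16.5003) (92, 60.3452)]  |A|=514.1401
6. ⊥bis P2·P5 via (61.985,44.1): [(70.9253, 40.1629) (73.2949, 32.555) (92, 16.5003) (92, 60.3452)]  |A|=514.1401
7. ⊥bis P2·P6 via (77.575,32.02): [(78.5305, 47.446) (77.3904, 29.0398) (92, 16.5003) (92, 60.3452)]  |A|=436.8859
8. ⊥bis P2·P7 via (47.575,27.345): [(78.5305, 47.446) (77.3904, 29.0398) (92, 16.5003) (92, 60.3452)]  |A|=436.8859
9. canonical 4-gon: [(78.5305, 47.446) (77.3904, 29.0398) (92, 16.5003) (92, 60.3452)]
10. shoelace: 436.8859

Area of P2's cell: 436.8859 (4 vertices)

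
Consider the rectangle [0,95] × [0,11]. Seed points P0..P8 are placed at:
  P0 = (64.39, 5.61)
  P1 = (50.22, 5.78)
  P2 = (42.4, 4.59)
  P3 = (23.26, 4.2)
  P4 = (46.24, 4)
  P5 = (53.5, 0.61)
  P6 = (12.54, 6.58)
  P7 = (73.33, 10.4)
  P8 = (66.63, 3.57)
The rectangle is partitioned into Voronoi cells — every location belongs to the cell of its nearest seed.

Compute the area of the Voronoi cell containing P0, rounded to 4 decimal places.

1. box [0,95]×[0,11]: [(0, 0) (95, 0) (95, 11) (0, 11)]
2. ⊥bis P0·P1 via (57.305,5.695): [(57.2367, 0) (95, 0) (95, 11) (57.3686, 11)]  |A|=414.6707
3. ⊥bis P0·P2 via (53.395,5.1): [(57.2367, 0) (95, 0) (95, 11) (57.3686, 11)]  |A|=414.6707
4. ⊥bis P0·P3 via (43.825,4.905): [(57.2367, 0) (95, 0) (95, 11) (57.3686, 11)]  |A|=414.6707
5. ⊥bis P0·P4 via (55.315,4.805): [(57.2367, 0) (95, 0) (95, 11) (57.3686, 11)]  |A|=414.6707
6. ⊥bis P0·P5 via (58.945,3.11): [(57.3165, 6.6568) (60.3729, 0) (95, 0) (95, 11) (57.3686, 11)]  |A|=404.2321
7. ⊥bis P0·P6 via (38.465,6.095): [(57.3165, 6.6568) (60.3729, 0) (95, 0) (95, 11) (57.3686, 11)]  |A|=404.2321
8. ⊥bis P0·P7 via (68.86,8.005): [(57.3165, 6.6568) (60.3729, 0) (73.149, 0) (67.2553, 11) (57.3686, 11)]  |A|=131.4559
9. ⊥bis P0·P8 via (65.51,4.59): [(57.3165, 6.6568) (60.3729, 0) (61.3298, 0) (68.7711, 8.1709) (67.2553, 11) (57.3686, 11)]  |A|=83.1694
10. canonical 6-gon: [(57.3165, 6.6568) (60.3729, 0) (61.3298, 0) (68.7711, 8.1709) (67.2553, 11) (57.3686, 11)]
11. shoelace: 83.1694

Area of P0's cell: 83.1694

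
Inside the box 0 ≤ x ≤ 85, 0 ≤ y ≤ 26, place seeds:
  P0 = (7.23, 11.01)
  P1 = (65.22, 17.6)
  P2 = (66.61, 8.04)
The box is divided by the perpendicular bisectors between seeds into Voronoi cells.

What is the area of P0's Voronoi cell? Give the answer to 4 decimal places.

Area of P0's cell: 939.6574

1. box [0,85]×[0,26]: [(0, 0) (85, 0) (85, 26) (0, 26)]
2. ⊥bis P0·P1 via (36.225,14.305): [(0, 0) (37.8506, 0) (34.896, 26) (0, 26)]  |A|=945.7058
3. ⊥bis P0·P2 via (36.92,9.525): [(0, 0) (36.4436, 0) (36.8736, 8.5975) (34.896, 26) (0, 26)]  |A|=939.6574
4. canonical 5-gon: [(0, 0) (36.4436, 0) (36.8736, 8.5975) (34.896, 26) (0, 26)]
5. shoelace: 939.6574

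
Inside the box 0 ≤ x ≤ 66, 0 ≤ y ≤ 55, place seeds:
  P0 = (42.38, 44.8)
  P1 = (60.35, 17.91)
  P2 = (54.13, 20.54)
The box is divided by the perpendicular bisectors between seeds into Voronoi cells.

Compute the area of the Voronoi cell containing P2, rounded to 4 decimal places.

1. box [0,66]×[0,55]: [(0, 0) (66, 0) (66, 55) (0, 55)]
2. ⊥bis P2·P0 via (48.255,32.67): [(0, 9.2983) (0, 0) (66, 0) (66, 41.2645)]  |A|=1668.5756
3. ⊥bis P2·P1 via (57.24,19.225): [(0, 9.2983) (0, 0) (49.1111, 0) (66, 39.9426) (66, 41.2645)]  |A|=1331.2826
4. canonical 5-gon: [(0, 9.2983) (0, 0) (49.1111, 0) (66, 39.9426) (66, 41.2645)]
5. shoelace: 1331.2826

Area of P2's cell: 1331.2826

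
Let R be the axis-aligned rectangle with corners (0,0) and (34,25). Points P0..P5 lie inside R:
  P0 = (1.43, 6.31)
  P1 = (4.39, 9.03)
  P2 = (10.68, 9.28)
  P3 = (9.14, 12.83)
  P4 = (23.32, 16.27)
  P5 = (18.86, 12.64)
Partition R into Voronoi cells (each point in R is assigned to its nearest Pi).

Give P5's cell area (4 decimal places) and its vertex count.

1. box [0,34]×[0,25]: [(0, 0) (34, 0) (34, 25) (0, 25)]
2. ⊥bis P5·P0 via (10.145,9.475): [(13.586, 0) (34, 0) (34, 25) (4.5068, 25)]  |A|=623.8395
3. ⊥bis P5·P1 via (11.625,10.835): [(14.3281, 0) (34, 0) (34, 25) (8.0911, 25)]  |A|=569.7597
4. ⊥bis P5·P2 via (14.77,10.96): [(19.2719, 0) (34, 0) (34, 25) (9.003, 25)]  |A|=496.5642
5. ⊥bis P5·P3 via (14,12.735): [(14.0019, 12.8301) (19.2719, 0) (34, 0) (34, 25) (14.2397, 25)]  |A|=464.6985
6. ⊥bis P5·P4 via (21.09,14.455): [(14.1991, 22.9215) (14.0019, 12.8301) (19.2719, 0) (32.8549, 0)]  |A|=183.5282
7. canonical 4-gon: [(14.1991, 22.9215) (14.0019, 12.8301) (19.2719, 0) (32.8549, 0)]
8. shoelace: 183.5282

Area of P5's cell: 183.5282 (4 vertices)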